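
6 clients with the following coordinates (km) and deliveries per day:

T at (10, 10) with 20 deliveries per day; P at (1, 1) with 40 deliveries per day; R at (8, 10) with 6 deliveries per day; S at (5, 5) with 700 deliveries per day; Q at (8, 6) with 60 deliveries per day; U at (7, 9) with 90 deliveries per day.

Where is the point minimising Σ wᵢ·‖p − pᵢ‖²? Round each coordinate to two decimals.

The minimiser of Σwᵢ‖p−pᵢ‖² is the weighted centroid p* = (Σwᵢpᵢ)/(Σwᵢ).
Σwᵢ = 916.
Σwᵢxᵢ = 20·10 + 40·1 + 6·8 + 700·5 + 60·8 + 90·7 = 4898.
Σwᵢyᵢ = 20·10 + 40·1 + 6·10 + 700·5 + 60·6 + 90·9 = 4970.
x* = 4898/916 = 5.35, y* = 4970/916 = 5.43.

(5.35, 5.43)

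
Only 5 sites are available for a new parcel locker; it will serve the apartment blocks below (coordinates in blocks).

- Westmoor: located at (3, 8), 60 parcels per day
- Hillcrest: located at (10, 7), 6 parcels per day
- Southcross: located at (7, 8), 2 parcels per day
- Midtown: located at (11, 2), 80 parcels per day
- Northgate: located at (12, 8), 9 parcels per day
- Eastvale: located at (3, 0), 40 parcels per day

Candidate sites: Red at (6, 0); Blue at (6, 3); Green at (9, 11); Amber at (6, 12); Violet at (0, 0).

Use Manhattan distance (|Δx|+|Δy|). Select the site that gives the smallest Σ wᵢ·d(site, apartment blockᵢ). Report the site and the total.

Blue, total 1359 blocks

Total weighted distance at each candidate:
  Red (6, 0): total = 1550
  Blue (6, 3): total = 1359
  Green (9, 11): total = 2194
  Amber (6, 12): total = 2374
  Violet (0, 0): total = 2132
Minimum is at Blue with total 1359 blocks.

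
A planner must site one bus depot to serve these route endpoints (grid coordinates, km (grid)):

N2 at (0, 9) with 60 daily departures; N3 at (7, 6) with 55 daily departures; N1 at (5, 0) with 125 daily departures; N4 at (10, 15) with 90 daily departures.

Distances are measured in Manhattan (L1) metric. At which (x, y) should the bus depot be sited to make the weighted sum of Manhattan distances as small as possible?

(5, 6)

Manhattan distance separates: Σwᵢ(|x−xᵢ|+|y−yᵢ|) = Σwᵢ|x−xᵢ| + Σwᵢ|y−yᵢ|, so x and y are optimised independently as 1-D weighted medians.
Total weight W = 330; half = 165.
x-coordinate, sorted with cumulative weight:
  x=0 (N2, w=60) cum 60
  x=5 (N1, w=125) cum 185  ← median
  x=7 (N3, w=55) cum 240
  x=10 (N4, w=90) cum 330
⇒ x* = 5
y-coordinate, sorted with cumulative weight:
  y=0 (N1, w=125) cum 125
  y=6 (N3, w=55) cum 180  ← median
  y=9 (N2, w=60) cum 240
  y=15 (N4, w=90) cum 330
⇒ y* = 6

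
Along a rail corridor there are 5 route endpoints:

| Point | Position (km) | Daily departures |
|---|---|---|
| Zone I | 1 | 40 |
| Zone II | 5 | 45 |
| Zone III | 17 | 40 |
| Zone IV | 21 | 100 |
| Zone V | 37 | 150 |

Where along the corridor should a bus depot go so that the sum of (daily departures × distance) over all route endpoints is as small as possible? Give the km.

x = 21

For a sum of weighted absolute distances on a line, the optimum is the weighted median (not the mean). Total weight W = 375; half-weight = 187.5.
Sort by position and accumulate weight:
  km 1 (Zone I, w=40) → cum 40
  km 5 (Zone II, w=45) → cum 85
  km 17 (Zone III, w=40) → cum 125
  km 21 (Zone IV, w=100) → cum 225  ≥ 187.5 → median here
  km 37 (Zone V, w=150) → cum 375
Optimal location: km 21.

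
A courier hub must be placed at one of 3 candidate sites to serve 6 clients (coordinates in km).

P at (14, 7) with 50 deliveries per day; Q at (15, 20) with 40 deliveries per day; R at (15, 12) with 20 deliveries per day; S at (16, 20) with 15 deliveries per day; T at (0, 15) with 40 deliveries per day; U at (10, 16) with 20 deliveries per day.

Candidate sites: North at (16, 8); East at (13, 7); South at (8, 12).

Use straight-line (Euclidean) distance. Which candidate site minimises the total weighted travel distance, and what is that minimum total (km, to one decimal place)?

South, total 1556.6 km

Total weighted distance at each candidate:
  North (16, 8): total = 1754.5
  East (13, 7): total = 1684.3
  South (8, 12): total = 1556.6
Minimum is at South with total 1556.6 km.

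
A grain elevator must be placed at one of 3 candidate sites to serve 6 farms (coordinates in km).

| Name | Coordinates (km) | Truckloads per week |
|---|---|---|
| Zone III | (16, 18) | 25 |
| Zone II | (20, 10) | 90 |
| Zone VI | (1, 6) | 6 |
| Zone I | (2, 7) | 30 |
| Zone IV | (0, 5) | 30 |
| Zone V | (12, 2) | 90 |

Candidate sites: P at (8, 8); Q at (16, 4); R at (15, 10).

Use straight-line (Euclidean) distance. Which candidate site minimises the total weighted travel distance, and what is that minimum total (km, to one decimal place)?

Total weighted distance at each candidate:
  P (8, 8): total = 2546.5
  Q (16, 4): total = 2402.8
  R (15, 10): total = 2382.5
Minimum is at R with total 2382.5 km.

R, total 2382.5 km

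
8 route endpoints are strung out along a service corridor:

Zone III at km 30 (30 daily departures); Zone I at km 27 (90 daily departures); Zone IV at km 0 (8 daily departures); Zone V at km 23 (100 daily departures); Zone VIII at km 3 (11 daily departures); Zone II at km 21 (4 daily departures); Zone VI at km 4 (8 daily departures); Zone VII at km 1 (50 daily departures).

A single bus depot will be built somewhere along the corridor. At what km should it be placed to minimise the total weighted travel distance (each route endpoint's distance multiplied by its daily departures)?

For a sum of weighted absolute distances on a line, the optimum is the weighted median (not the mean). Total weight W = 301; half-weight = 150.5.
Sort by position and accumulate weight:
  km 0 (Zone IV, w=8) → cum 8
  km 1 (Zone VII, w=50) → cum 58
  km 3 (Zone VIII, w=11) → cum 69
  km 4 (Zone VI, w=8) → cum 77
  km 21 (Zone II, w=4) → cum 81
  km 23 (Zone V, w=100) → cum 181  ≥ 150.5 → median here
  km 27 (Zone I, w=90) → cum 271
  km 30 (Zone III, w=30) → cum 301
Optimal location: km 23.

x = 23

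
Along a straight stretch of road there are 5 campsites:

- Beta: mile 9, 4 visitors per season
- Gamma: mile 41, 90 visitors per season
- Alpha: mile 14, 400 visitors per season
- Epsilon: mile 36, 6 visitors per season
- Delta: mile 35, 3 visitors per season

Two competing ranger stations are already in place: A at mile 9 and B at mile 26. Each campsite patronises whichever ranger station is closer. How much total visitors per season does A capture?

The indifferent point is the midpoint (9+26)/2 = 17.5; campsites left of it (closer to A at 9) go to A, those right go to B.
  Beta at 9 (w=4) → A
  Alpha at 14 (w=400) → A
  Delta at 35 (w=3) → B
  Epsilon at 36 (w=6) → B
  Gamma at 41 (w=90) → B
A captures 404; B captures 99.

404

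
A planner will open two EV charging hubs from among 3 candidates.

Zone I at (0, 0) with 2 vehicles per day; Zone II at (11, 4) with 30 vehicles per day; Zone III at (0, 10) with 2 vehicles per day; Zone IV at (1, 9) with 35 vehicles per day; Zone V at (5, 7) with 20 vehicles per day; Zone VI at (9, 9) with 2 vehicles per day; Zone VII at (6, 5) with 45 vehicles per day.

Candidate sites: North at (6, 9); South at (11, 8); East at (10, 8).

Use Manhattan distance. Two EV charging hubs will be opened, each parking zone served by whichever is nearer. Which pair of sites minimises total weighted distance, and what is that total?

Evaluate every pair (each demand assigned to the nearer of the two):
  {North, South}: total = 585
  {North, East}: total = 613
  {South, East}: total = 969
Best pair: {North, South} with total 585.

{North, South}, total 585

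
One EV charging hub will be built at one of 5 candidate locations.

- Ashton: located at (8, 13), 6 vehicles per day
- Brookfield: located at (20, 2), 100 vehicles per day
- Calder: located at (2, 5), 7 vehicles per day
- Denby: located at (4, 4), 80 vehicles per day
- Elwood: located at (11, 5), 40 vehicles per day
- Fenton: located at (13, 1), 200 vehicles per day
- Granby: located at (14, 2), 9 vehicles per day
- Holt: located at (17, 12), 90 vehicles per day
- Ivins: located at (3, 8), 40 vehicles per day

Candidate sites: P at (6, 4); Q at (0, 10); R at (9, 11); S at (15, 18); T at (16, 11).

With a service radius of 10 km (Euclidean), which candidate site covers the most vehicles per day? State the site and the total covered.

P, covering 382

Coverage radius r = 10 km; a point is covered iff (Δx)²+(Δy)² ≤ 10² = 100.
  P (6, 4): covers {Ashton, Calder, Denby, Elwood, Fenton, Granby, Ivins} → 382
  Q (0, 10): covers {Ashton, Calder, Denby, Ivins} → 133
  R (9, 11): covers {Ashton, Calder, Denby, Elwood, Holt, Ivins} → 263
  S (15, 18): covers {Ashton, Holt} → 96
  T (16, 11): covers {Ashton, Brookfield, Elwood, Granby, Holt} → 245
Maximum coverage at P: 382 vehicles per day.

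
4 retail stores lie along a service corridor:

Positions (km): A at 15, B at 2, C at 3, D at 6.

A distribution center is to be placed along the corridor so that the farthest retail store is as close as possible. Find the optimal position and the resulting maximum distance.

The 1-center on a line is the midpoint of the two extreme points: leftmost at 2, rightmost at 15.
Optimal location = (2 + 15)/2 = 8.5; maximum distance = (15 − 2)/2 = 6.5.

location 8.5, max distance 6.5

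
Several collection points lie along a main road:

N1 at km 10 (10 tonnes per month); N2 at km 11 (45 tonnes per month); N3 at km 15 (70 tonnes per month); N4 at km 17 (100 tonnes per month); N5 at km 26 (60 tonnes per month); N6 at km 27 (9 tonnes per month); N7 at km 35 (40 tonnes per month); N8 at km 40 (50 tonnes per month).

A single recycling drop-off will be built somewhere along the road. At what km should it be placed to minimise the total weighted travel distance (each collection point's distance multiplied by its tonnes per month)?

x = 17

For a sum of weighted absolute distances on a line, the optimum is the weighted median (not the mean). Total weight W = 384; half-weight = 192.
Sort by position and accumulate weight:
  km 10 (N1, w=10) → cum 10
  km 11 (N2, w=45) → cum 55
  km 15 (N3, w=70) → cum 125
  km 17 (N4, w=100) → cum 225  ≥ 192 → median here
  km 26 (N5, w=60) → cum 285
  km 27 (N6, w=9) → cum 294
  km 35 (N7, w=40) → cum 334
  km 40 (N8, w=50) → cum 384
Optimal location: km 17.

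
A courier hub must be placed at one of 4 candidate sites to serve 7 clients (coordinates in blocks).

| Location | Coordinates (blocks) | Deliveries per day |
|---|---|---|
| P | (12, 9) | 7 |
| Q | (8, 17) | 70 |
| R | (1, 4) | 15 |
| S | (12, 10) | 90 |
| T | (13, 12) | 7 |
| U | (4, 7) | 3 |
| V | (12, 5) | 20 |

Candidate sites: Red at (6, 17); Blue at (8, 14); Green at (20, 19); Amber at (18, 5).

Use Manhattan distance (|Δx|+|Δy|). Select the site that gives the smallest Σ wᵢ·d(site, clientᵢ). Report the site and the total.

Total weighted distance at each candidate:
  Red (6, 17): total = 2158
  Blue (8, 14): total = 1590
  Green (20, 19): total = 3768
  Amber (18, 5): total = 3122
Minimum is at Blue with total 1590 blocks.

Blue, total 1590 blocks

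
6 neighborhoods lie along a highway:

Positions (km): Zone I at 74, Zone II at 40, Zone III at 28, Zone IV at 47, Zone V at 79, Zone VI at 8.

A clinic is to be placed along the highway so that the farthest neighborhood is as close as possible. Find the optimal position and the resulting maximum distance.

location 43.5, max distance 35.5

The 1-center on a line is the midpoint of the two extreme points: leftmost at 8, rightmost at 79.
Optimal location = (8 + 79)/2 = 43.5; maximum distance = (79 − 8)/2 = 35.5.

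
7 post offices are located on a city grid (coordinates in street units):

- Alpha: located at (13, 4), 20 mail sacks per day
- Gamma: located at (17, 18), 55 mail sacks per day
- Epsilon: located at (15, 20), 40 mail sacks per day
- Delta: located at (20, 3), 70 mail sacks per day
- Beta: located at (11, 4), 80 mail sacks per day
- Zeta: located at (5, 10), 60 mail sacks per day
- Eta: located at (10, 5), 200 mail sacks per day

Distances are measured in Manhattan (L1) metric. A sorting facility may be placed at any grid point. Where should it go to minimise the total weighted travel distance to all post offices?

(11, 5)

Manhattan distance separates: Σwᵢ(|x−xᵢ|+|y−yᵢ|) = Σwᵢ|x−xᵢ| + Σwᵢ|y−yᵢ|, so x and y are optimised independently as 1-D weighted medians.
Total weight W = 525; half = 262.5.
x-coordinate, sorted with cumulative weight:
  x=5 (Zeta, w=60) cum 60
  x=10 (Eta, w=200) cum 260
  x=11 (Beta, w=80) cum 340  ← median
  x=13 (Alpha, w=20) cum 360
  x=15 (Epsilon, w=40) cum 400
  x=17 (Gamma, w=55) cum 455
  x=20 (Delta, w=70) cum 525
⇒ x* = 11
y-coordinate, sorted with cumulative weight:
  y=3 (Delta, w=70) cum 70
  y=4 (Alpha, w=20) cum 90
  y=4 (Beta, w=80) cum 170
  y=5 (Eta, w=200) cum 370  ← median
  y=10 (Zeta, w=60) cum 430
  y=18 (Gamma, w=55) cum 485
  y=20 (Epsilon, w=40) cum 525
⇒ y* = 5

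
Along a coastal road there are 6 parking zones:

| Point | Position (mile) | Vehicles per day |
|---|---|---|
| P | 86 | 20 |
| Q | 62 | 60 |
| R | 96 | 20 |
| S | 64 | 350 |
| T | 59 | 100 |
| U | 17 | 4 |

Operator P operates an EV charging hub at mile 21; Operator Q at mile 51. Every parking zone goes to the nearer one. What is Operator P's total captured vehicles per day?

4

The indifferent point is the midpoint (21+51)/2 = 36; parking zones left of it (closer to Operator P at 21) go to Operator P, those right go to Operator Q.
  U at 17 (w=4) → Operator P
  T at 59 (w=100) → Operator Q
  Q at 62 (w=60) → Operator Q
  S at 64 (w=350) → Operator Q
  P at 86 (w=20) → Operator Q
  R at 96 (w=20) → Operator Q
Operator P captures 4; Operator Q captures 550.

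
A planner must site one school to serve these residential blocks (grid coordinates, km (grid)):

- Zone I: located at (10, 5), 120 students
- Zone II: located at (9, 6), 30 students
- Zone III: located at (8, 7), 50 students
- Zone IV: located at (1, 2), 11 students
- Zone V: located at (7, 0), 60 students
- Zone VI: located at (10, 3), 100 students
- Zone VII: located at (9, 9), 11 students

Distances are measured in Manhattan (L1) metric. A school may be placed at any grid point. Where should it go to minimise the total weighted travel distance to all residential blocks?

Manhattan distance separates: Σwᵢ(|x−xᵢ|+|y−yᵢ|) = Σwᵢ|x−xᵢ| + Σwᵢ|y−yᵢ|, so x and y are optimised independently as 1-D weighted medians.
Total weight W = 382; half = 191.
x-coordinate, sorted with cumulative weight:
  x=1 (Zone IV, w=11) cum 11
  x=7 (Zone V, w=60) cum 71
  x=8 (Zone III, w=50) cum 121
  x=9 (Zone II, w=30) cum 151
  x=9 (Zone VII, w=11) cum 162
  x=10 (Zone I, w=120) cum 282  ← median
  x=10 (Zone VI, w=100) cum 382
⇒ x* = 10
y-coordinate, sorted with cumulative weight:
  y=0 (Zone V, w=60) cum 60
  y=2 (Zone IV, w=11) cum 71
  y=3 (Zone VI, w=100) cum 171
  y=5 (Zone I, w=120) cum 291  ← median
  y=6 (Zone II, w=30) cum 321
  y=7 (Zone III, w=50) cum 371
  y=9 (Zone VII, w=11) cum 382
⇒ y* = 5

(10, 5)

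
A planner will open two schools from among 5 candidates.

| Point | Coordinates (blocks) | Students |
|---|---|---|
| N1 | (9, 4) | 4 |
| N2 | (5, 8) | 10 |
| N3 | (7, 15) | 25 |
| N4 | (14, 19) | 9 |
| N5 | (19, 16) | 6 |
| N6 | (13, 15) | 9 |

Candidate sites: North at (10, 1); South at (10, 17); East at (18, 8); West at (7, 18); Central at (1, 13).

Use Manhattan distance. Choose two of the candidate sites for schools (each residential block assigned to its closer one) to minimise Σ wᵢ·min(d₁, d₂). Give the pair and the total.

Evaluate every pair (each demand assigned to the nearer of the two):
  {South, West}: total = 410
  {North, South}: total = 420
  {South, Central}: total = 430
  {North, West}: total = 448
  {East, West}: total = 454
  {South, East}: total = 460
  {West, Central}: total = 466
  {East, Central}: total = 639
  {North, Central}: total = 729
  {North, East}: total = 858
Best pair: {South, West} with total 410.

{South, West}, total 410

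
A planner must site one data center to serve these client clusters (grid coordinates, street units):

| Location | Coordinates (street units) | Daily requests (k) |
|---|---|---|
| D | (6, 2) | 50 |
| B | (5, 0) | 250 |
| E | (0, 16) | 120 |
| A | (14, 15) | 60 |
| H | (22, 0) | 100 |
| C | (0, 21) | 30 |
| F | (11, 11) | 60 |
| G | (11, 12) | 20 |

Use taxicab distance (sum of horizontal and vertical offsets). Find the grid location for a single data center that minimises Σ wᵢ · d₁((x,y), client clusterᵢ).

(5, 0)

Manhattan distance separates: Σwᵢ(|x−xᵢ|+|y−yᵢ|) = Σwᵢ|x−xᵢ| + Σwᵢ|y−yᵢ|, so x and y are optimised independently as 1-D weighted medians.
Total weight W = 690; half = 345.
x-coordinate, sorted with cumulative weight:
  x=0 (E, w=120) cum 120
  x=0 (C, w=30) cum 150
  x=5 (B, w=250) cum 400  ← median
  x=6 (D, w=50) cum 450
  x=11 (F, w=60) cum 510
  x=11 (G, w=20) cum 530
  x=14 (A, w=60) cum 590
  x=22 (H, w=100) cum 690
⇒ x* = 5
y-coordinate, sorted with cumulative weight:
  y=0 (B, w=250) cum 250
  y=0 (H, w=100) cum 350  ← median
  y=2 (D, w=50) cum 400
  y=11 (F, w=60) cum 460
  y=12 (G, w=20) cum 480
  y=15 (A, w=60) cum 540
  y=16 (E, w=120) cum 660
  y=21 (C, w=30) cum 690
⇒ y* = 0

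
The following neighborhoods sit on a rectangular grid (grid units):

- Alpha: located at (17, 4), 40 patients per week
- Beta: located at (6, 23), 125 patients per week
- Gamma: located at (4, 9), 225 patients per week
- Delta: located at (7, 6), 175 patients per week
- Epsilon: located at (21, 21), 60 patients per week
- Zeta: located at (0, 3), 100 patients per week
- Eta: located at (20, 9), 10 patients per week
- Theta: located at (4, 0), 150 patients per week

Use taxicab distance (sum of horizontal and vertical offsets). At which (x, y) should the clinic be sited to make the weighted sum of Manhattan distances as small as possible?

(4, 6)

Manhattan distance separates: Σwᵢ(|x−xᵢ|+|y−yᵢ|) = Σwᵢ|x−xᵢ| + Σwᵢ|y−yᵢ|, so x and y are optimised independently as 1-D weighted medians.
Total weight W = 885; half = 442.5.
x-coordinate, sorted with cumulative weight:
  x=0 (Zeta, w=100) cum 100
  x=4 (Gamma, w=225) cum 325
  x=4 (Theta, w=150) cum 475  ← median
  x=6 (Beta, w=125) cum 600
  x=7 (Delta, w=175) cum 775
  x=17 (Alpha, w=40) cum 815
  x=20 (Eta, w=10) cum 825
  x=21 (Epsilon, w=60) cum 885
⇒ x* = 4
y-coordinate, sorted with cumulative weight:
  y=0 (Theta, w=150) cum 150
  y=3 (Zeta, w=100) cum 250
  y=4 (Alpha, w=40) cum 290
  y=6 (Delta, w=175) cum 465  ← median
  y=9 (Gamma, w=225) cum 690
  y=9 (Eta, w=10) cum 700
  y=21 (Epsilon, w=60) cum 760
  y=23 (Beta, w=125) cum 885
⇒ y* = 6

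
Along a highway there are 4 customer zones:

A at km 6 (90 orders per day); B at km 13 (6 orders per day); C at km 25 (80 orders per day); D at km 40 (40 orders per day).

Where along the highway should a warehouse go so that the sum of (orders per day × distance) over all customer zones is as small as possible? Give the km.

x = 25

For a sum of weighted absolute distances on a line, the optimum is the weighted median (not the mean). Total weight W = 216; half-weight = 108.
Sort by position and accumulate weight:
  km 6 (A, w=90) → cum 90
  km 13 (B, w=6) → cum 96
  km 25 (C, w=80) → cum 176  ≥ 108 → median here
  km 40 (D, w=40) → cum 216
Optimal location: km 25.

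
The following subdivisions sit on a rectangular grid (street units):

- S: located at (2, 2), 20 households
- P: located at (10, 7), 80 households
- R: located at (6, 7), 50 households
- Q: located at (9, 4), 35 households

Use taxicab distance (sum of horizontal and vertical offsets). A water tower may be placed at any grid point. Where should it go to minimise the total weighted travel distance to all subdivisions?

(9, 7)

Manhattan distance separates: Σwᵢ(|x−xᵢ|+|y−yᵢ|) = Σwᵢ|x−xᵢ| + Σwᵢ|y−yᵢ|, so x and y are optimised independently as 1-D weighted medians.
Total weight W = 185; half = 92.5.
x-coordinate, sorted with cumulative weight:
  x=2 (S, w=20) cum 20
  x=6 (R, w=50) cum 70
  x=9 (Q, w=35) cum 105  ← median
  x=10 (P, w=80) cum 185
⇒ x* = 9
y-coordinate, sorted with cumulative weight:
  y=2 (S, w=20) cum 20
  y=4 (Q, w=35) cum 55
  y=7 (P, w=80) cum 135  ← median
  y=7 (R, w=50) cum 185
⇒ y* = 7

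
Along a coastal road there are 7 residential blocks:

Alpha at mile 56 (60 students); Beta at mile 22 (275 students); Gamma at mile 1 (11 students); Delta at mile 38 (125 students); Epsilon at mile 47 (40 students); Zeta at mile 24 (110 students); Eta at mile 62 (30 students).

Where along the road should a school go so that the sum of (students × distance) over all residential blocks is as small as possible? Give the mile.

For a sum of weighted absolute distances on a line, the optimum is the weighted median (not the mean). Total weight W = 651; half-weight = 325.5.
Sort by position and accumulate weight:
  mile 1 (Gamma, w=11) → cum 11
  mile 22 (Beta, w=275) → cum 286
  mile 24 (Zeta, w=110) → cum 396  ≥ 325.5 → median here
  mile 38 (Delta, w=125) → cum 521
  mile 47 (Epsilon, w=40) → cum 561
  mile 56 (Alpha, w=60) → cum 621
  mile 62 (Eta, w=30) → cum 651
Optimal location: mile 24.

x = 24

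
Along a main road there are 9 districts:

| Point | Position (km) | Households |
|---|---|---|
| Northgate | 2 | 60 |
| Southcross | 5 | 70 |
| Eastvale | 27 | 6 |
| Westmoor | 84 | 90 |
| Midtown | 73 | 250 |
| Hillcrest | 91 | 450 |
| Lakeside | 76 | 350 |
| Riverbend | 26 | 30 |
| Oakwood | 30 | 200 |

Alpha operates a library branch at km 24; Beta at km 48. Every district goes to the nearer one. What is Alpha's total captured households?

The indifferent point is the midpoint (24+48)/2 = 36; districts left of it (closer to Alpha at 24) go to Alpha, those right go to Beta.
  Northgate at 2 (w=60) → Alpha
  Southcross at 5 (w=70) → Alpha
  Riverbend at 26 (w=30) → Alpha
  Eastvale at 27 (w=6) → Alpha
  Oakwood at 30 (w=200) → Alpha
  Midtown at 73 (w=250) → Beta
  Lakeside at 76 (w=350) → Beta
  Westmoor at 84 (w=90) → Beta
  Hillcrest at 91 (w=450) → Beta
Alpha captures 366; Beta captures 1140.

366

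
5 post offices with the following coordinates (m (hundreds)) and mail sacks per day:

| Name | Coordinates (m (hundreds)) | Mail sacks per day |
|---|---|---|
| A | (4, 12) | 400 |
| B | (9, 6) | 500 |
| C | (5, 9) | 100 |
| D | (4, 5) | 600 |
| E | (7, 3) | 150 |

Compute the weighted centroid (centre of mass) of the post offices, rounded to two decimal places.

(5.74, 6.94)

The minimiser of Σwᵢ‖p−pᵢ‖² is the weighted centroid p* = (Σwᵢpᵢ)/(Σwᵢ).
Σwᵢ = 1750.
Σwᵢxᵢ = 400·4 + 500·9 + 100·5 + 600·4 + 150·7 = 10050.
Σwᵢyᵢ = 400·12 + 500·6 + 100·9 + 600·5 + 150·3 = 12150.
x* = 10050/1750 = 5.74, y* = 12150/1750 = 6.94.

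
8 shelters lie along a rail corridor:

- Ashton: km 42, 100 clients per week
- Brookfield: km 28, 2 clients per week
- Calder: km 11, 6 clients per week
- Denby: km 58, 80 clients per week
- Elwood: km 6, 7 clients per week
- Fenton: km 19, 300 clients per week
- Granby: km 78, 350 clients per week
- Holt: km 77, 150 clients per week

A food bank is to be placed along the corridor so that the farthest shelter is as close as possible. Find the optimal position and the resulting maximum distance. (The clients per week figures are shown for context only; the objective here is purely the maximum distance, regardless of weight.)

The 1-center on a line is the midpoint of the two extreme points: leftmost at 6, rightmost at 78.
Optimal location = (6 + 78)/2 = 42; maximum distance = (78 − 6)/2 = 36.

location 42, max distance 36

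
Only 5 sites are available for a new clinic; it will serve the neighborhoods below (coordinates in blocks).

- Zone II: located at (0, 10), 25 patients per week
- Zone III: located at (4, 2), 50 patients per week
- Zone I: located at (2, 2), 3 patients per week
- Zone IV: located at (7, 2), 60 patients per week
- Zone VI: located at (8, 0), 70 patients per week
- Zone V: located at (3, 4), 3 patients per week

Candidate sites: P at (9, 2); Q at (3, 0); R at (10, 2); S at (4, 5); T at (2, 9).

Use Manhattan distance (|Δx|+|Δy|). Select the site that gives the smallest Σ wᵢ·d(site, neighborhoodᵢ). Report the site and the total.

Total weighted distance at each candidate:
  P (9, 2): total = 1050
  Q (3, 0): total = 1206
  R (10, 2): total = 1261
  S (4, 5): total = 1386
  T (2, 9): total = 2334
Minimum is at P with total 1050 blocks.

P, total 1050 blocks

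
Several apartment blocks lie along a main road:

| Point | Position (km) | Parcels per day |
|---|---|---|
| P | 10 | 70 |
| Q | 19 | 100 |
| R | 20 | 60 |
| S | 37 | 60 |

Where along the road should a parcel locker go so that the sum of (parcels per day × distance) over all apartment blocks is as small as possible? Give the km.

x = 19

For a sum of weighted absolute distances on a line, the optimum is the weighted median (not the mean). Total weight W = 290; half-weight = 145.
Sort by position and accumulate weight:
  km 10 (P, w=70) → cum 70
  km 19 (Q, w=100) → cum 170  ≥ 145 → median here
  km 20 (R, w=60) → cum 230
  km 37 (S, w=60) → cum 290
Optimal location: km 19.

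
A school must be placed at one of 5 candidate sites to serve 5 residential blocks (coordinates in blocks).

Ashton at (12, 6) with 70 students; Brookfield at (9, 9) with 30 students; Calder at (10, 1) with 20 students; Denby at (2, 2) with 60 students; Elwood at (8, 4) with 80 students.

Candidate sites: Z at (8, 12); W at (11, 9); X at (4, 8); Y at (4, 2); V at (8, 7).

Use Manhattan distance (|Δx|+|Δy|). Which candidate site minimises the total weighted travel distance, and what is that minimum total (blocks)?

V, total 1500 blocks

Total weighted distance at each candidate:
  Z (8, 12): total = 2680
  W (11, 9): total = 2120
  X (4, 8): total = 2260
  Y (4, 2): total = 1940
  V (8, 7): total = 1500
Minimum is at V with total 1500 blocks.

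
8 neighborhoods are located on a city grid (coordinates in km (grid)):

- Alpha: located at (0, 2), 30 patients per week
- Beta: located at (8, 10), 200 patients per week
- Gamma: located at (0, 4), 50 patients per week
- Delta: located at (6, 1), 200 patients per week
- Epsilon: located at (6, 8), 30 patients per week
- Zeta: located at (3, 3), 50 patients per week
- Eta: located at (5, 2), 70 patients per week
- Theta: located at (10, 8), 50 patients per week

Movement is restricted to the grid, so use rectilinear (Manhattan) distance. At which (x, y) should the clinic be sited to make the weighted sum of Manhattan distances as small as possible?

(6, 3)

Manhattan distance separates: Σwᵢ(|x−xᵢ|+|y−yᵢ|) = Σwᵢ|x−xᵢ| + Σwᵢ|y−yᵢ|, so x and y are optimised independently as 1-D weighted medians.
Total weight W = 680; half = 340.
x-coordinate, sorted with cumulative weight:
  x=0 (Alpha, w=30) cum 30
  x=0 (Gamma, w=50) cum 80
  x=3 (Zeta, w=50) cum 130
  x=5 (Eta, w=70) cum 200
  x=6 (Delta, w=200) cum 400  ← median
  x=6 (Epsilon, w=30) cum 430
  x=8 (Beta, w=200) cum 630
  x=10 (Theta, w=50) cum 680
⇒ x* = 6
y-coordinate, sorted with cumulative weight:
  y=1 (Delta, w=200) cum 200
  y=2 (Alpha, w=30) cum 230
  y=2 (Eta, w=70) cum 300
  y=3 (Zeta, w=50) cum 350  ← median
  y=4 (Gamma, w=50) cum 400
  y=8 (Epsilon, w=30) cum 430
  y=8 (Theta, w=50) cum 480
  y=10 (Beta, w=200) cum 680
⇒ y* = 3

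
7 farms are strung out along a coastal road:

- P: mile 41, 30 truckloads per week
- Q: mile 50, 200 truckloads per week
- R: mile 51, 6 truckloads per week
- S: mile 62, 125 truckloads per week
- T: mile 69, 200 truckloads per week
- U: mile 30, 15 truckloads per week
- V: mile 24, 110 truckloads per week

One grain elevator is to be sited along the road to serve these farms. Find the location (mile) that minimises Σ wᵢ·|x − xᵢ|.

x = 50

For a sum of weighted absolute distances on a line, the optimum is the weighted median (not the mean). Total weight W = 686; half-weight = 343.
Sort by position and accumulate weight:
  mile 24 (V, w=110) → cum 110
  mile 30 (U, w=15) → cum 125
  mile 41 (P, w=30) → cum 155
  mile 50 (Q, w=200) → cum 355  ≥ 343 → median here
  mile 51 (R, w=6) → cum 361
  mile 62 (S, w=125) → cum 486
  mile 69 (T, w=200) → cum 686
Optimal location: mile 50.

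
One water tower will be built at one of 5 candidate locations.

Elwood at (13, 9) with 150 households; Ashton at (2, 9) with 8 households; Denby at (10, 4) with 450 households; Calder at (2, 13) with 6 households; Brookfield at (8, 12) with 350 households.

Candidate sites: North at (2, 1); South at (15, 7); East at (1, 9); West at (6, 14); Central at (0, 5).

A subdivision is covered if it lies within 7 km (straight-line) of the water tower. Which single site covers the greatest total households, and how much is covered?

South, covering 600

Coverage radius r = 7 km; a point is covered iff (Δx)²+(Δy)² ≤ 7² = 49.
  North (2, 1): covers {none} → 0
  South (15, 7): covers {Elwood, Denby} → 600
  East (1, 9): covers {Ashton, Calder} → 14
  West (6, 14): covers {Ashton, Calder, Brookfield} → 364
  Central (0, 5): covers {Ashton} → 8
Maximum coverage at South: 600 households.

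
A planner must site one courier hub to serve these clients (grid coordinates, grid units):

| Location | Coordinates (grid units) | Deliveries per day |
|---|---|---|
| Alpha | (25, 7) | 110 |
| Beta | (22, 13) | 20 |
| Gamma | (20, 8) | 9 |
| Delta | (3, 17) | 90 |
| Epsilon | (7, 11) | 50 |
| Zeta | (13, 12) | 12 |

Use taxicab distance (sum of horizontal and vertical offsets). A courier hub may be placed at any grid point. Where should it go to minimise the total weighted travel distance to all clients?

Manhattan distance separates: Σwᵢ(|x−xᵢ|+|y−yᵢ|) = Σwᵢ|x−xᵢ| + Σwᵢ|y−yᵢ|, so x and y are optimised independently as 1-D weighted medians.
Total weight W = 291; half = 145.5.
x-coordinate, sorted with cumulative weight:
  x=3 (Delta, w=90) cum 90
  x=7 (Epsilon, w=50) cum 140
  x=13 (Zeta, w=12) cum 152  ← median
  x=20 (Gamma, w=9) cum 161
  x=22 (Beta, w=20) cum 181
  x=25 (Alpha, w=110) cum 291
⇒ x* = 13
y-coordinate, sorted with cumulative weight:
  y=7 (Alpha, w=110) cum 110
  y=8 (Gamma, w=9) cum 119
  y=11 (Epsilon, w=50) cum 169  ← median
  y=12 (Zeta, w=12) cum 181
  y=13 (Beta, w=20) cum 201
  y=17 (Delta, w=90) cum 291
⇒ y* = 11

(13, 11)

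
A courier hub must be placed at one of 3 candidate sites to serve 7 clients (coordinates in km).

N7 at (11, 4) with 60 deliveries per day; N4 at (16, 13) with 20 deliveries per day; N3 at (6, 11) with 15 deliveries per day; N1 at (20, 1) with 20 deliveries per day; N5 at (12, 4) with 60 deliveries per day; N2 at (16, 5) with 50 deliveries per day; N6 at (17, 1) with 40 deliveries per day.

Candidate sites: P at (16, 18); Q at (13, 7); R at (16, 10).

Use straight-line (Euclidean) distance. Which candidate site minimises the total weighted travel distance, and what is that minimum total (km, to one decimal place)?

Total weighted distance at each candidate:
  P (16, 18): total = 3729.1
  Q (13, 7): total = 1314.3
  R (16, 10): total = 1921.2
Minimum is at Q with total 1314.3 km.

Q, total 1314.3 km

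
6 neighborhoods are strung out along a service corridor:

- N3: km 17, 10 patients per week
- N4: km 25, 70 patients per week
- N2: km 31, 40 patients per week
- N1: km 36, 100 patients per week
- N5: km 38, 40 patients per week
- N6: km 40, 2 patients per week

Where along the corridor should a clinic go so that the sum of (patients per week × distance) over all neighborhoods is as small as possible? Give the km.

x = 36

For a sum of weighted absolute distances on a line, the optimum is the weighted median (not the mean). Total weight W = 262; half-weight = 131.
Sort by position and accumulate weight:
  km 17 (N3, w=10) → cum 10
  km 25 (N4, w=70) → cum 80
  km 31 (N2, w=40) → cum 120
  km 36 (N1, w=100) → cum 220  ≥ 131 → median here
  km 38 (N5, w=40) → cum 260
  km 40 (N6, w=2) → cum 262
Optimal location: km 36.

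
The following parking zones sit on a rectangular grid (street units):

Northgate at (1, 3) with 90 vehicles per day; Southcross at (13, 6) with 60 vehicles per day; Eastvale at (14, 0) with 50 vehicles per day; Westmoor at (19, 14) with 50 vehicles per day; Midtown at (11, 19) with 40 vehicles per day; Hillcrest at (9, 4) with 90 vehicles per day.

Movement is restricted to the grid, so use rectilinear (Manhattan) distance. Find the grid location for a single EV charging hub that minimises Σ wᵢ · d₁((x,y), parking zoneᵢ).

Manhattan distance separates: Σwᵢ(|x−xᵢ|+|y−yᵢ|) = Σwᵢ|x−xᵢ| + Σwᵢ|y−yᵢ|, so x and y are optimised independently as 1-D weighted medians.
Total weight W = 380; half = 190.
x-coordinate, sorted with cumulative weight:
  x=1 (Northgate, w=90) cum 90
  x=9 (Hillcrest, w=90) cum 180
  x=11 (Midtown, w=40) cum 220  ← median
  x=13 (Southcross, w=60) cum 280
  x=14 (Eastvale, w=50) cum 330
  x=19 (Westmoor, w=50) cum 380
⇒ x* = 11
y-coordinate, sorted with cumulative weight:
  y=0 (Eastvale, w=50) cum 50
  y=3 (Northgate, w=90) cum 140
  y=4 (Hillcrest, w=90) cum 230  ← median
  y=6 (Southcross, w=60) cum 290
  y=14 (Westmoor, w=50) cum 340
  y=19 (Midtown, w=40) cum 380
⇒ y* = 4

(11, 4)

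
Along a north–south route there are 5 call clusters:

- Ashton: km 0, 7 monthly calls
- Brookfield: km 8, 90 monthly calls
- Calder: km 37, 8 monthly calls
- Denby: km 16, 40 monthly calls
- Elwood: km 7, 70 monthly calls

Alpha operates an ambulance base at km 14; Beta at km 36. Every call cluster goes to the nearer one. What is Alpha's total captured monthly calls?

207

The indifferent point is the midpoint (14+36)/2 = 25; call clusters left of it (closer to Alpha at 14) go to Alpha, those right go to Beta.
  Ashton at 0 (w=7) → Alpha
  Elwood at 7 (w=70) → Alpha
  Brookfield at 8 (w=90) → Alpha
  Denby at 16 (w=40) → Alpha
  Calder at 37 (w=8) → Beta
Alpha captures 207; Beta captures 8.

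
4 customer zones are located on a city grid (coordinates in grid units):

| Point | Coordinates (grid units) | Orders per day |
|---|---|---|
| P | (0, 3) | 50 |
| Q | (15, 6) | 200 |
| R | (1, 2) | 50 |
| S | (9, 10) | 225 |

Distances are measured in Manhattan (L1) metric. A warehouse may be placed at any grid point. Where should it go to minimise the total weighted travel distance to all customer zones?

(9, 6)

Manhattan distance separates: Σwᵢ(|x−xᵢ|+|y−yᵢ|) = Σwᵢ|x−xᵢ| + Σwᵢ|y−yᵢ|, so x and y are optimised independently as 1-D weighted medians.
Total weight W = 525; half = 262.5.
x-coordinate, sorted with cumulative weight:
  x=0 (P, w=50) cum 50
  x=1 (R, w=50) cum 100
  x=9 (S, w=225) cum 325  ← median
  x=15 (Q, w=200) cum 525
⇒ x* = 9
y-coordinate, sorted with cumulative weight:
  y=2 (R, w=50) cum 50
  y=3 (P, w=50) cum 100
  y=6 (Q, w=200) cum 300  ← median
  y=10 (S, w=225) cum 525
⇒ y* = 6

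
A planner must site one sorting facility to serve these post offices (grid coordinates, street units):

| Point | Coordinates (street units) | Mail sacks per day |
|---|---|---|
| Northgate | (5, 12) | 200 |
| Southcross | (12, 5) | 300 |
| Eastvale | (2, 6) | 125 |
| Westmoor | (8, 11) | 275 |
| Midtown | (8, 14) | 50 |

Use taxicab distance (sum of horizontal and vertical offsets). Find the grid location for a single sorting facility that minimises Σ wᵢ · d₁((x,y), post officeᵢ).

(8, 11)

Manhattan distance separates: Σwᵢ(|x−xᵢ|+|y−yᵢ|) = Σwᵢ|x−xᵢ| + Σwᵢ|y−yᵢ|, so x and y are optimised independently as 1-D weighted medians.
Total weight W = 950; half = 475.
x-coordinate, sorted with cumulative weight:
  x=2 (Eastvale, w=125) cum 125
  x=5 (Northgate, w=200) cum 325
  x=8 (Westmoor, w=275) cum 600  ← median
  x=8 (Midtown, w=50) cum 650
  x=12 (Southcross, w=300) cum 950
⇒ x* = 8
y-coordinate, sorted with cumulative weight:
  y=5 (Southcross, w=300) cum 300
  y=6 (Eastvale, w=125) cum 425
  y=11 (Westmoor, w=275) cum 700  ← median
  y=12 (Northgate, w=200) cum 900
  y=14 (Midtown, w=50) cum 950
⇒ y* = 11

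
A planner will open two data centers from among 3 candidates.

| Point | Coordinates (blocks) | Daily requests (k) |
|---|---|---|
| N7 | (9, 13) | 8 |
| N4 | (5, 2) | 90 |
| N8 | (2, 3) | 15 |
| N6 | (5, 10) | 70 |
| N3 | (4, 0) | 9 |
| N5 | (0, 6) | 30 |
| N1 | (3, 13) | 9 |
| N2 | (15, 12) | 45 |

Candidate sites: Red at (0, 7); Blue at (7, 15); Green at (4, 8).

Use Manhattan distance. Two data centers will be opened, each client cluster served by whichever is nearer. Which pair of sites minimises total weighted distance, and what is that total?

{Blue, Green}, total 1778

Evaluate every pair (each demand assigned to the nearer of the two):
  {Blue, Green}: total = 1778
  {Red, Green}: total = 1841
  {Red, Blue}: total = 2190
Best pair: {Blue, Green} with total 1778.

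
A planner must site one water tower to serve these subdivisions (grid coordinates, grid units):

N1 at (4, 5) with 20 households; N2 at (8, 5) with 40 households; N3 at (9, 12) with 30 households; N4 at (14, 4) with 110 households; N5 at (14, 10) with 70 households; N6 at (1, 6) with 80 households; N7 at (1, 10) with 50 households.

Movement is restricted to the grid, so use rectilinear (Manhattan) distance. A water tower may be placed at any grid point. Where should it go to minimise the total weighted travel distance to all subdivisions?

(9, 6)

Manhattan distance separates: Σwᵢ(|x−xᵢ|+|y−yᵢ|) = Σwᵢ|x−xᵢ| + Σwᵢ|y−yᵢ|, so x and y are optimised independently as 1-D weighted medians.
Total weight W = 400; half = 200.
x-coordinate, sorted with cumulative weight:
  x=1 (N6, w=80) cum 80
  x=1 (N7, w=50) cum 130
  x=4 (N1, w=20) cum 150
  x=8 (N2, w=40) cum 190
  x=9 (N3, w=30) cum 220  ← median
  x=14 (N4, w=110) cum 330
  x=14 (N5, w=70) cum 400
⇒ x* = 9
y-coordinate, sorted with cumulative weight:
  y=4 (N4, w=110) cum 110
  y=5 (N1, w=20) cum 130
  y=5 (N2, w=40) cum 170
  y=6 (N6, w=80) cum 250  ← median
  y=10 (N5, w=70) cum 320
  y=10 (N7, w=50) cum 370
  y=12 (N3, w=30) cum 400
⇒ y* = 6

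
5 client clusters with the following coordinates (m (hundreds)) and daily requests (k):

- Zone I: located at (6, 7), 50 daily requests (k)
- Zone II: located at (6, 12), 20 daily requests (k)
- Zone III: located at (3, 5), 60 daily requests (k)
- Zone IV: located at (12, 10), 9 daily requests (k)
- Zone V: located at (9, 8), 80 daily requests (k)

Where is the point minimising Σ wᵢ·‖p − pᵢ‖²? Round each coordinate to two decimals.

(6.52, 7.40)

The minimiser of Σwᵢ‖p−pᵢ‖² is the weighted centroid p* = (Σwᵢpᵢ)/(Σwᵢ).
Σwᵢ = 219.
Σwᵢxᵢ = 50·6 + 20·6 + 60·3 + 9·12 + 80·9 = 1428.
Σwᵢyᵢ = 50·7 + 20·12 + 60·5 + 9·10 + 80·8 = 1620.
x* = 1428/219 = 6.52, y* = 1620/219 = 7.40.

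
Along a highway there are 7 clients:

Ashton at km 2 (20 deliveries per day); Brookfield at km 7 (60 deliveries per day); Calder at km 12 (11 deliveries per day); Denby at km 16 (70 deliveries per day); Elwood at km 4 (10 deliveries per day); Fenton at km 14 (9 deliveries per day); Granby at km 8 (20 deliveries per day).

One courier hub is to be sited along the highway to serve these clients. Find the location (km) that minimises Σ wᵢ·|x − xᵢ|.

For a sum of weighted absolute distances on a line, the optimum is the weighted median (not the mean). Total weight W = 200; half-weight = 100.
Sort by position and accumulate weight:
  km 2 (Ashton, w=20) → cum 20
  km 4 (Elwood, w=10) → cum 30
  km 7 (Brookfield, w=60) → cum 90
  km 8 (Granby, w=20) → cum 110  ≥ 100 → median here
  km 12 (Calder, w=11) → cum 121
  km 14 (Fenton, w=9) → cum 130
  km 16 (Denby, w=70) → cum 200
Optimal location: km 8.

x = 8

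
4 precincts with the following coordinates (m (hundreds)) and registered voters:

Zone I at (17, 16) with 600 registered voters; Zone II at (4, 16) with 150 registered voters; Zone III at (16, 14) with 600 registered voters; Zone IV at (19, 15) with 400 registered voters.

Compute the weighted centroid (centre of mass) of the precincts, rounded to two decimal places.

(16.00, 15.09)

The minimiser of Σwᵢ‖p−pᵢ‖² is the weighted centroid p* = (Σwᵢpᵢ)/(Σwᵢ).
Σwᵢ = 1750.
Σwᵢxᵢ = 600·17 + 150·4 + 600·16 + 400·19 = 28000.
Σwᵢyᵢ = 600·16 + 150·16 + 600·14 + 400·15 = 26400.
x* = 28000/1750 = 16.00, y* = 26400/1750 = 15.09.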